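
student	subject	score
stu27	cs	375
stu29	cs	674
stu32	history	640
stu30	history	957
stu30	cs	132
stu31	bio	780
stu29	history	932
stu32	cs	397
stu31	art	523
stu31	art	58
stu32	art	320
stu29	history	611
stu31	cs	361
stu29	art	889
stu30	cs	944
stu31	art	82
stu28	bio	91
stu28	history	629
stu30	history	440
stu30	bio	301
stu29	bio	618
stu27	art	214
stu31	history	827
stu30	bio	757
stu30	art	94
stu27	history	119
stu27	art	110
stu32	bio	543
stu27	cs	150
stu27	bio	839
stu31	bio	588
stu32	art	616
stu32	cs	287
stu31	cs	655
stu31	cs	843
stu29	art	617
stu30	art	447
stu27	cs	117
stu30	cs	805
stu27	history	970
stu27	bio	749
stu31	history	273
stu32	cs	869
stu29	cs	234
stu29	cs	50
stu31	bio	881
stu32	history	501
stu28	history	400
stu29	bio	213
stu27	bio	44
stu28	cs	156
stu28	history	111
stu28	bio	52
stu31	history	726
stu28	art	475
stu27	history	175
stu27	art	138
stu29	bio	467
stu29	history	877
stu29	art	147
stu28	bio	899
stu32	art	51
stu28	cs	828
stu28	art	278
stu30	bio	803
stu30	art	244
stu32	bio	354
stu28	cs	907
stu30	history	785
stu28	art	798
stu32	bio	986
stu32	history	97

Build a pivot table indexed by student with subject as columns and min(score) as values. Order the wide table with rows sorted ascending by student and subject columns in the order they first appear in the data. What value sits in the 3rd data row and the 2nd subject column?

With rows sorted ascending by student, row 3 is student=stu29. subject columns in first-appearance order: cs, history, bio, art; column 2 is history.
Long rows with student=stu29, subject=history: min(932, 611, 877) = 611.

611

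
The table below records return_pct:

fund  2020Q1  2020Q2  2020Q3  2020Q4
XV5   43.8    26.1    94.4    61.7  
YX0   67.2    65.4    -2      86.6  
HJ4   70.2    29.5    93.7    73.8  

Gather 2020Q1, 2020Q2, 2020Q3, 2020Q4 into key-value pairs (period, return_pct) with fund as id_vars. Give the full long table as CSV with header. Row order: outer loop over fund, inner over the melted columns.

Each (fund, column) pair becomes one row: 3 × 4 = 12 rows.
For example, (XV5, 2020Q1) → return_pct=43.8.

fund,period,return_pct
XV5,2020Q1,43.8
XV5,2020Q2,26.1
XV5,2020Q3,94.4
XV5,2020Q4,61.7
YX0,2020Q1,67.2
YX0,2020Q2,65.4
YX0,2020Q3,-2
YX0,2020Q4,86.6
HJ4,2020Q1,70.2
HJ4,2020Q2,29.5
HJ4,2020Q3,93.7
HJ4,2020Q4,73.8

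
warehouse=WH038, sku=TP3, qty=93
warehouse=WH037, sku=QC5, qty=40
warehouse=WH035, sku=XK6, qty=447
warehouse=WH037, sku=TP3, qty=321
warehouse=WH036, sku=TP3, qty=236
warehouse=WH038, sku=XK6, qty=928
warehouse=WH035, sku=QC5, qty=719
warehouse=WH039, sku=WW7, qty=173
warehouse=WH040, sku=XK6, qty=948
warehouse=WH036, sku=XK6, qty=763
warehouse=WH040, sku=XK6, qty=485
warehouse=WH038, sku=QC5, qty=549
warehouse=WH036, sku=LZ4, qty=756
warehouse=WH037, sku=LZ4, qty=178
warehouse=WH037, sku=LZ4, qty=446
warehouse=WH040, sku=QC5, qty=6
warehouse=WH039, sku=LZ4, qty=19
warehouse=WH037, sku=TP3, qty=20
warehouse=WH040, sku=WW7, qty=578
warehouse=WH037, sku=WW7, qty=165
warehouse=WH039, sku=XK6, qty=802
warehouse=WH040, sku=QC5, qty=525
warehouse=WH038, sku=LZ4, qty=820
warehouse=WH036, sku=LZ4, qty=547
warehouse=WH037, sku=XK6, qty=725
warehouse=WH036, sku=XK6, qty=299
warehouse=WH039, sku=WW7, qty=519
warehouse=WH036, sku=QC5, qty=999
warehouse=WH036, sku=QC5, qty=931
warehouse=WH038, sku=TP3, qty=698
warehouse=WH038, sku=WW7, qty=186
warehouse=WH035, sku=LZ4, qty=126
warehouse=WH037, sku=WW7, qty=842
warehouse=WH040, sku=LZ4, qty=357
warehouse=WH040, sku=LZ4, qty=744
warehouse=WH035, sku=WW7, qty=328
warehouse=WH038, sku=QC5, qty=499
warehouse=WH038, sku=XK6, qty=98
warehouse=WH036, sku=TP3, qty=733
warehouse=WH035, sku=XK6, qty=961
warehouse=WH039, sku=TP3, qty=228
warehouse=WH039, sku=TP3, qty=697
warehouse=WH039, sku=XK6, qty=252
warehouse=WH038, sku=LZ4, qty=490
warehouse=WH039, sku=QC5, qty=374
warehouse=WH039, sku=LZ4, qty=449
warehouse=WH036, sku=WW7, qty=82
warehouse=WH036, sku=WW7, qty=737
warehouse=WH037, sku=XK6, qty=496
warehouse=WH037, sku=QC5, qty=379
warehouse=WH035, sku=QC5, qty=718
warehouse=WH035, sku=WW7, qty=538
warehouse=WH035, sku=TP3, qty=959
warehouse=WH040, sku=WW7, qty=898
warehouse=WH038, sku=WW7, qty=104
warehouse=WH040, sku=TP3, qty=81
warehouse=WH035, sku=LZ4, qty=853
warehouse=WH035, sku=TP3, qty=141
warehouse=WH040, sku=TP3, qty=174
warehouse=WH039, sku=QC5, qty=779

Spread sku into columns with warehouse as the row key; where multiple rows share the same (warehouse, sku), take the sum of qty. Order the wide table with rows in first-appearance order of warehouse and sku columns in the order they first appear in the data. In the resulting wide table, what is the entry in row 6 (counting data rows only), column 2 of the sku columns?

With rows in first-appearance order of warehouse, row 6 is warehouse=WH040. sku columns in first-appearance order: TP3, QC5, XK6, WW7, LZ4; column 2 is QC5.
Long rows with warehouse=WH040, sku=QC5: 6 + 525 = 531.

531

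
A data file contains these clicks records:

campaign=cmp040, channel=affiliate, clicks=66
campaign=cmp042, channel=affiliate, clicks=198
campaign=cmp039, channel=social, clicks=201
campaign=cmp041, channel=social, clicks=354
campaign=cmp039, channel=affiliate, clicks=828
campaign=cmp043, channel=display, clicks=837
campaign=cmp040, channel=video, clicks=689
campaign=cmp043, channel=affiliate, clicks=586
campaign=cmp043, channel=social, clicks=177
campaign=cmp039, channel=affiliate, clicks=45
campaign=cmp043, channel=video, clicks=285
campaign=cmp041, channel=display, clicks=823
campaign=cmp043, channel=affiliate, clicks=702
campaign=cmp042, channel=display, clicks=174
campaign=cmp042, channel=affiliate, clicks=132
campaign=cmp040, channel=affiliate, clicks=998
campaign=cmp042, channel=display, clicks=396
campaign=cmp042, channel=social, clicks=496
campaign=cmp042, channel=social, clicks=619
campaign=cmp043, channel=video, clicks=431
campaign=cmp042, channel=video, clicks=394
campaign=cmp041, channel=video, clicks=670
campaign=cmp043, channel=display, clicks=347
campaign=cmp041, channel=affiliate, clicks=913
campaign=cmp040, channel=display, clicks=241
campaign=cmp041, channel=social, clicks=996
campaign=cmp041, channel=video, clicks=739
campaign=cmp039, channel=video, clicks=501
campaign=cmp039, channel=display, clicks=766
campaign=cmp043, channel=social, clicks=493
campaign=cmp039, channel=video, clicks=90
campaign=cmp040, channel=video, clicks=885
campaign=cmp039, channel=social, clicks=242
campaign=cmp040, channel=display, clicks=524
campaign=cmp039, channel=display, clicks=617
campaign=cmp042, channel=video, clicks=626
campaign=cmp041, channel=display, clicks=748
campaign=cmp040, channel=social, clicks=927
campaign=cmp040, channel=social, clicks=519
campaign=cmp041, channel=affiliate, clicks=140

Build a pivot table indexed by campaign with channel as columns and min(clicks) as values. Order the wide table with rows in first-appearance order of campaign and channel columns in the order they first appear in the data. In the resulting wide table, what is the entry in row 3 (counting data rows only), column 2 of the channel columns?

With rows in first-appearance order of campaign, row 3 is campaign=cmp039. channel columns in first-appearance order: affiliate, social, display, video; column 2 is social.
Long rows with campaign=cmp039, channel=social: min(201, 242) = 201.

201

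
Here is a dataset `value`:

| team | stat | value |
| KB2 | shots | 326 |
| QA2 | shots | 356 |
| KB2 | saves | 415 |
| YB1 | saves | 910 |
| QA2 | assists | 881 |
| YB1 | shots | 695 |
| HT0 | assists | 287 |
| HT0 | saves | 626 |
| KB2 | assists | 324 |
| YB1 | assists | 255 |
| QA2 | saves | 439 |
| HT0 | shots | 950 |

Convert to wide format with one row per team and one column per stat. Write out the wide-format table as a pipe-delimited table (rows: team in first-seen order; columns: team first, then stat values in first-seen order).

| team | shots | saves | assists |
| KB2 | 326 | 415 | 324 |
| QA2 | 356 | 439 | 881 |
| YB1 | 695 | 910 | 255 |
| HT0 | 950 | 626 | 287 |

Columns: team plus the 3 distinct stat values (shots, saves, assists).
For example, row KB2 column shots takes value=326 from the long row (KB2, shots).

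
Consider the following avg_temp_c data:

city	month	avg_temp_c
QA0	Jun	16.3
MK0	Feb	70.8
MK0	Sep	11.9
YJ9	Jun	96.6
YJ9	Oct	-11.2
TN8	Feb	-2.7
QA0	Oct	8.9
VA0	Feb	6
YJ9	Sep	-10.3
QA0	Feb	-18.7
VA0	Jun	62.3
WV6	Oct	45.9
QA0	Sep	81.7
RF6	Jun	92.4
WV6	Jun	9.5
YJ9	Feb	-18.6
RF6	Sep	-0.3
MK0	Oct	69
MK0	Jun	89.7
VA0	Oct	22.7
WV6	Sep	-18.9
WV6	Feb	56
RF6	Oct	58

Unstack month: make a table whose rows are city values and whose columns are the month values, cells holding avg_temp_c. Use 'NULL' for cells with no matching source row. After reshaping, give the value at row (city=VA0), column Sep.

No long-format row has city=VA0 and month=Sep, so the cell is NULL.

NULL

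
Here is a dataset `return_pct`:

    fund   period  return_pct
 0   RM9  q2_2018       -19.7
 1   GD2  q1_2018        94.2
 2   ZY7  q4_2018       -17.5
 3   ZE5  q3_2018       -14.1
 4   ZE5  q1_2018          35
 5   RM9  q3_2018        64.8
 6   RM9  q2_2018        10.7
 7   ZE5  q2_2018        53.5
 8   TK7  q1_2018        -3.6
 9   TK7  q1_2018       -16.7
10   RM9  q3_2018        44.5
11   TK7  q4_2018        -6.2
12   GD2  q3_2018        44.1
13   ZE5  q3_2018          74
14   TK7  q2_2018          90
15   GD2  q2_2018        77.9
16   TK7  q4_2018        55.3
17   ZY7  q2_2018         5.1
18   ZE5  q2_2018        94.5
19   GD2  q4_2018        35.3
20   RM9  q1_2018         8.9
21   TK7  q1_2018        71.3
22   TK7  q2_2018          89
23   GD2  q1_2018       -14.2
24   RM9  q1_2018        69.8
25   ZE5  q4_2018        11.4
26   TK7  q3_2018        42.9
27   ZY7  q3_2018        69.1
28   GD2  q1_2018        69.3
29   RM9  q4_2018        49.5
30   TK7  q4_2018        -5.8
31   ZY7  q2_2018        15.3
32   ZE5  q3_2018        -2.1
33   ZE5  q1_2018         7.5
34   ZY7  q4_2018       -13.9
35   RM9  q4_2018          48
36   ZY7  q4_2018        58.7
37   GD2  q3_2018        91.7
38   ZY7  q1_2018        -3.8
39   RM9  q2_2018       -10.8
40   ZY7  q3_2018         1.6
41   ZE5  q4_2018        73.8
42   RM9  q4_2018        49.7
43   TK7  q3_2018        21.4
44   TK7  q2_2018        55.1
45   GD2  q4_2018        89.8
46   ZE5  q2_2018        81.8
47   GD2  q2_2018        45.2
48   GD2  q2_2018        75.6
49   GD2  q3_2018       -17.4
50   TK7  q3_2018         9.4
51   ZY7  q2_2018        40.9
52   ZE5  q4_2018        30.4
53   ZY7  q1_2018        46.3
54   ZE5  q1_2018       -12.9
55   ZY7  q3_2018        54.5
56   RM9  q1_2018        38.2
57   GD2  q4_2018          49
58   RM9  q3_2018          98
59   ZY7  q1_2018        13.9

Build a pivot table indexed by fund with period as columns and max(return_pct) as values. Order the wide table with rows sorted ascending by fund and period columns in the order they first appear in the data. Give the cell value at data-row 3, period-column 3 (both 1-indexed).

55.3

With rows sorted ascending by fund, row 3 is fund=TK7. period columns in first-appearance order: q2_2018, q1_2018, q4_2018, q3_2018; column 3 is q4_2018.
Long rows with fund=TK7, period=q4_2018: max(-6.2, 55.3, -5.8) = 55.3.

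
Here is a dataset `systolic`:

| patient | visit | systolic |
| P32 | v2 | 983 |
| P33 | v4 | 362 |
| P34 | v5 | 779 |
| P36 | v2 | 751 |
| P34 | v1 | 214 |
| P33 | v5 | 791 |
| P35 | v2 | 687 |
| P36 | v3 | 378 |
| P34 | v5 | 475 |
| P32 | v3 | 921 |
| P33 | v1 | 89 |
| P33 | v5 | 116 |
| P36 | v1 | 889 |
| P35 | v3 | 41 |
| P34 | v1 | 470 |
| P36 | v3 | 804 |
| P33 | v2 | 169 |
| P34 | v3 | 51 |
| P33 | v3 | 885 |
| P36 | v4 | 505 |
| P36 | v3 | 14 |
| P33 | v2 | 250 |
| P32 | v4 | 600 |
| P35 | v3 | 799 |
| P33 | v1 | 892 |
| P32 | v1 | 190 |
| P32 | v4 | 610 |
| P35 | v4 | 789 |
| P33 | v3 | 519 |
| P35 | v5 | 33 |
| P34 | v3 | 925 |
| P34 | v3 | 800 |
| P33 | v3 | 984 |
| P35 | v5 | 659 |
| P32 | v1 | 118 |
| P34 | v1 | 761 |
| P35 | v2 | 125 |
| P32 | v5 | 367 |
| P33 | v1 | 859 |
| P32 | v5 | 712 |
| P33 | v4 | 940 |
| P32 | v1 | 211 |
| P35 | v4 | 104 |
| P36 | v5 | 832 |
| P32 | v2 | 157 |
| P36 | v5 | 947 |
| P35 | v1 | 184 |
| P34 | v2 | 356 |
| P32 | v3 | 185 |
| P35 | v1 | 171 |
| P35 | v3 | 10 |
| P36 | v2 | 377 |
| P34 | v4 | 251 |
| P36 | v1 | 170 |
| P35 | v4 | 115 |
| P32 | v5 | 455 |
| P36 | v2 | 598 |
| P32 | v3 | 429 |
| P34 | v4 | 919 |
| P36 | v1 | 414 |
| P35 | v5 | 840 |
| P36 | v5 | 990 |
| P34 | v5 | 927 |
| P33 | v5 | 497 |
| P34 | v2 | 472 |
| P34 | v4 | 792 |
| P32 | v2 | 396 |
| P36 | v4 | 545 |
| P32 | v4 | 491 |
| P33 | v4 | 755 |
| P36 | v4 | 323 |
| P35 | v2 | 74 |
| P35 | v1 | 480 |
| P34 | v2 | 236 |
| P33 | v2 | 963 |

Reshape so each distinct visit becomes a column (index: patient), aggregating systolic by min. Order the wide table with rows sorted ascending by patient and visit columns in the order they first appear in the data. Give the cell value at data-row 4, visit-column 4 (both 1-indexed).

171

With rows sorted ascending by patient, row 4 is patient=P35. visit columns in first-appearance order: v2, v4, v5, v1, v3; column 4 is v1.
Long rows with patient=P35, visit=v1: min(184, 171, 480) = 171.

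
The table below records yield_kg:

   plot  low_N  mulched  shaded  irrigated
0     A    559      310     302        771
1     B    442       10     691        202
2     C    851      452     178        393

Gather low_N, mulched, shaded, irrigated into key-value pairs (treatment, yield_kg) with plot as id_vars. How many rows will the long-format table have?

3 plot values × 4 melted columns = 12 rows.

12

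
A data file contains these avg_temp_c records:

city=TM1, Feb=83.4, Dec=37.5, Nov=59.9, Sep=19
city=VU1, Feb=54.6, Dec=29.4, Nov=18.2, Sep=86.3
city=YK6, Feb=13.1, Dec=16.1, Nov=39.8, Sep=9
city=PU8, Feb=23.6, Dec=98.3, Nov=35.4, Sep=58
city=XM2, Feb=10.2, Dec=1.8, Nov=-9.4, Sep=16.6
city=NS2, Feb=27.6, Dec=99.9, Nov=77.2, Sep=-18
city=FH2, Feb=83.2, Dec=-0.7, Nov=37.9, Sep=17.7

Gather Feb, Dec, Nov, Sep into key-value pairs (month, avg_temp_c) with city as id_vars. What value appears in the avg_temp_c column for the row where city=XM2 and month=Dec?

Unpivoting turns each (city, wide-column) pair into one long row.
The wide cell at row XM2, column Dec holds 1.8, so the long row (XM2, Dec) has avg_temp_c=1.8.

1.8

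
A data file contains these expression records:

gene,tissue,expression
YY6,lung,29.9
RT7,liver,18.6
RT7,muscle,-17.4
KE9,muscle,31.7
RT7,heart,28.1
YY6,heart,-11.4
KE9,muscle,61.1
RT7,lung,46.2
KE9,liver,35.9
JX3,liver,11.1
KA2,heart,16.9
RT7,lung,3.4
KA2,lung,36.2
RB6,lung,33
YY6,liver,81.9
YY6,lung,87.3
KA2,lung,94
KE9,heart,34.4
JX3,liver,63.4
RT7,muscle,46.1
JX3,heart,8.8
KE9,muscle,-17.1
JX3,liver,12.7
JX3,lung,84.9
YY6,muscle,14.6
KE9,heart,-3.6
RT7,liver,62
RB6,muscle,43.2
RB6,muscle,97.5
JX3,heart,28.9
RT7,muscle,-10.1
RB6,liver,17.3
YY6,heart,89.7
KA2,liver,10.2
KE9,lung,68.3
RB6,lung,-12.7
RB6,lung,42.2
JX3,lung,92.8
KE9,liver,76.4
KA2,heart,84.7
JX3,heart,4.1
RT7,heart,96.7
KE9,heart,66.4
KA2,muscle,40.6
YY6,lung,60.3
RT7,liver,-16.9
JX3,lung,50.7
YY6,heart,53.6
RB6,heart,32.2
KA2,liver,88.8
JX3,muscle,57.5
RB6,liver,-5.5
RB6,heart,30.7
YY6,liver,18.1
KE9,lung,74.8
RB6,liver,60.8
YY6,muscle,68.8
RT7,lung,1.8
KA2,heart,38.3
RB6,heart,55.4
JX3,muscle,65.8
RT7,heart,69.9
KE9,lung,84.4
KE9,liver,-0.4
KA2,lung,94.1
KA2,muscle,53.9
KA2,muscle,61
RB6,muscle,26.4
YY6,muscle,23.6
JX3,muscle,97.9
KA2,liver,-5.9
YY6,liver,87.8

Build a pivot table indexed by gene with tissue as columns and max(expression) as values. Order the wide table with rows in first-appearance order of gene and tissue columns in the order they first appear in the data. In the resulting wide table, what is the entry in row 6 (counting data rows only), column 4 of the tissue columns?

With rows in first-appearance order of gene, row 6 is gene=RB6. tissue columns in first-appearance order: lung, liver, muscle, heart; column 4 is heart.
Long rows with gene=RB6, tissue=heart: max(32.2, 30.7, 55.4) = 55.4.

55.4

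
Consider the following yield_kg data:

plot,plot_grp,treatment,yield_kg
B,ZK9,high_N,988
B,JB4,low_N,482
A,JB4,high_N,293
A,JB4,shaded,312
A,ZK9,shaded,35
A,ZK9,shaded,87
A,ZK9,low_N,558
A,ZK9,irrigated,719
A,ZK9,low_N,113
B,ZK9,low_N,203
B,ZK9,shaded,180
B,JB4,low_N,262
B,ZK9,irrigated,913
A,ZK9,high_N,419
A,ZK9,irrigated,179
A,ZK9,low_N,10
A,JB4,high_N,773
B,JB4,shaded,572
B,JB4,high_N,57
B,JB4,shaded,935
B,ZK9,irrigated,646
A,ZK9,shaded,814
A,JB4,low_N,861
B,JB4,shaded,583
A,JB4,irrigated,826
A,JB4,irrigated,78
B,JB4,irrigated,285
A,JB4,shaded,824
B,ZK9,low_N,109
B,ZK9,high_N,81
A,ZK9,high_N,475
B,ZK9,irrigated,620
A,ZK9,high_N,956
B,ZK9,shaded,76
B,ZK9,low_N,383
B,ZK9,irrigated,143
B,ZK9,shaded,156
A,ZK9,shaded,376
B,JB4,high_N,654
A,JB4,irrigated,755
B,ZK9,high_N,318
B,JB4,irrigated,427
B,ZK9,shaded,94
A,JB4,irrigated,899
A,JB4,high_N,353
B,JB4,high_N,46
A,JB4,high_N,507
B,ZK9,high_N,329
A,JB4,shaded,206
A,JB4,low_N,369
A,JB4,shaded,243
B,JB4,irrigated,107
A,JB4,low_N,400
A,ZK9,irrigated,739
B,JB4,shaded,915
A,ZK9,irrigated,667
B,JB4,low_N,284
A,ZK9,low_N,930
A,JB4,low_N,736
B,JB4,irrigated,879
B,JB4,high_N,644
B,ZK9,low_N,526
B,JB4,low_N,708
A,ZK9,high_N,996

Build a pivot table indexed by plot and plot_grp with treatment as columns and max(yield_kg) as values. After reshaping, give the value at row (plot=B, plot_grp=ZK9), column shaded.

180

Rows with plot=B, plot_grp=ZK9 and treatment=shaded: yield_kg values are 180, 76, 156, 94.
max(180, 76, 156, 94) = 180.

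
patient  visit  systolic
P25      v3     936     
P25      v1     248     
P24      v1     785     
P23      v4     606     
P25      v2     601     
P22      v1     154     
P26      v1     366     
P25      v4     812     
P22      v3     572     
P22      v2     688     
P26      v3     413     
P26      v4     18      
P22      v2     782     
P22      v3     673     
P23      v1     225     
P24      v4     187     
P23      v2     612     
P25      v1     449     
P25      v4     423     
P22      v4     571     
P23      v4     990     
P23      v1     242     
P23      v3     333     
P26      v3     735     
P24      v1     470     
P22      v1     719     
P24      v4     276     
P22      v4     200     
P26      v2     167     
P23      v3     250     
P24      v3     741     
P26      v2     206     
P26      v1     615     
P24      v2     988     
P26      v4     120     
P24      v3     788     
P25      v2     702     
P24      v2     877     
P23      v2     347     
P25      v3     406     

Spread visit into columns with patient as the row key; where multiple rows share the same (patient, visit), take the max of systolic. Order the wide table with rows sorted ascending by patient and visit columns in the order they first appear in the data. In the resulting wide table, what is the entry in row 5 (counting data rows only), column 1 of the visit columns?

With rows sorted ascending by patient, row 5 is patient=P26. visit columns in first-appearance order: v3, v1, v4, v2; column 1 is v3.
Long rows with patient=P26, visit=v3: max(413, 735) = 735.

735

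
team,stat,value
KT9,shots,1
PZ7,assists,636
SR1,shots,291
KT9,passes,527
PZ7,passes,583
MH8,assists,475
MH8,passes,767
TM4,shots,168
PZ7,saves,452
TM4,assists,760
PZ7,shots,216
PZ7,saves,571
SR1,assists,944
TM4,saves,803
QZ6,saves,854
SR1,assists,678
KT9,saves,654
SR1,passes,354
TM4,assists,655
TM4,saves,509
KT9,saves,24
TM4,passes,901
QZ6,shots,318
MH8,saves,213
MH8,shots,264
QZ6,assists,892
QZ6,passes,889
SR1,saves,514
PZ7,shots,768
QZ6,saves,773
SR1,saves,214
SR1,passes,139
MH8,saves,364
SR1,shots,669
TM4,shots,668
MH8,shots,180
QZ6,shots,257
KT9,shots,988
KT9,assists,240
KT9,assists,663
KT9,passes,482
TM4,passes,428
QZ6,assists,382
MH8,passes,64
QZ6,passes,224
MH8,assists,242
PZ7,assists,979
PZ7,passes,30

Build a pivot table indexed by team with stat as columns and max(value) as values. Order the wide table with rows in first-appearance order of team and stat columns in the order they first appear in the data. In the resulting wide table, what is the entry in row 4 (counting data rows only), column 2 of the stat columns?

475

With rows in first-appearance order of team, row 4 is team=MH8. stat columns in first-appearance order: shots, assists, passes, saves; column 2 is assists.
Long rows with team=MH8, stat=assists: max(475, 242) = 475.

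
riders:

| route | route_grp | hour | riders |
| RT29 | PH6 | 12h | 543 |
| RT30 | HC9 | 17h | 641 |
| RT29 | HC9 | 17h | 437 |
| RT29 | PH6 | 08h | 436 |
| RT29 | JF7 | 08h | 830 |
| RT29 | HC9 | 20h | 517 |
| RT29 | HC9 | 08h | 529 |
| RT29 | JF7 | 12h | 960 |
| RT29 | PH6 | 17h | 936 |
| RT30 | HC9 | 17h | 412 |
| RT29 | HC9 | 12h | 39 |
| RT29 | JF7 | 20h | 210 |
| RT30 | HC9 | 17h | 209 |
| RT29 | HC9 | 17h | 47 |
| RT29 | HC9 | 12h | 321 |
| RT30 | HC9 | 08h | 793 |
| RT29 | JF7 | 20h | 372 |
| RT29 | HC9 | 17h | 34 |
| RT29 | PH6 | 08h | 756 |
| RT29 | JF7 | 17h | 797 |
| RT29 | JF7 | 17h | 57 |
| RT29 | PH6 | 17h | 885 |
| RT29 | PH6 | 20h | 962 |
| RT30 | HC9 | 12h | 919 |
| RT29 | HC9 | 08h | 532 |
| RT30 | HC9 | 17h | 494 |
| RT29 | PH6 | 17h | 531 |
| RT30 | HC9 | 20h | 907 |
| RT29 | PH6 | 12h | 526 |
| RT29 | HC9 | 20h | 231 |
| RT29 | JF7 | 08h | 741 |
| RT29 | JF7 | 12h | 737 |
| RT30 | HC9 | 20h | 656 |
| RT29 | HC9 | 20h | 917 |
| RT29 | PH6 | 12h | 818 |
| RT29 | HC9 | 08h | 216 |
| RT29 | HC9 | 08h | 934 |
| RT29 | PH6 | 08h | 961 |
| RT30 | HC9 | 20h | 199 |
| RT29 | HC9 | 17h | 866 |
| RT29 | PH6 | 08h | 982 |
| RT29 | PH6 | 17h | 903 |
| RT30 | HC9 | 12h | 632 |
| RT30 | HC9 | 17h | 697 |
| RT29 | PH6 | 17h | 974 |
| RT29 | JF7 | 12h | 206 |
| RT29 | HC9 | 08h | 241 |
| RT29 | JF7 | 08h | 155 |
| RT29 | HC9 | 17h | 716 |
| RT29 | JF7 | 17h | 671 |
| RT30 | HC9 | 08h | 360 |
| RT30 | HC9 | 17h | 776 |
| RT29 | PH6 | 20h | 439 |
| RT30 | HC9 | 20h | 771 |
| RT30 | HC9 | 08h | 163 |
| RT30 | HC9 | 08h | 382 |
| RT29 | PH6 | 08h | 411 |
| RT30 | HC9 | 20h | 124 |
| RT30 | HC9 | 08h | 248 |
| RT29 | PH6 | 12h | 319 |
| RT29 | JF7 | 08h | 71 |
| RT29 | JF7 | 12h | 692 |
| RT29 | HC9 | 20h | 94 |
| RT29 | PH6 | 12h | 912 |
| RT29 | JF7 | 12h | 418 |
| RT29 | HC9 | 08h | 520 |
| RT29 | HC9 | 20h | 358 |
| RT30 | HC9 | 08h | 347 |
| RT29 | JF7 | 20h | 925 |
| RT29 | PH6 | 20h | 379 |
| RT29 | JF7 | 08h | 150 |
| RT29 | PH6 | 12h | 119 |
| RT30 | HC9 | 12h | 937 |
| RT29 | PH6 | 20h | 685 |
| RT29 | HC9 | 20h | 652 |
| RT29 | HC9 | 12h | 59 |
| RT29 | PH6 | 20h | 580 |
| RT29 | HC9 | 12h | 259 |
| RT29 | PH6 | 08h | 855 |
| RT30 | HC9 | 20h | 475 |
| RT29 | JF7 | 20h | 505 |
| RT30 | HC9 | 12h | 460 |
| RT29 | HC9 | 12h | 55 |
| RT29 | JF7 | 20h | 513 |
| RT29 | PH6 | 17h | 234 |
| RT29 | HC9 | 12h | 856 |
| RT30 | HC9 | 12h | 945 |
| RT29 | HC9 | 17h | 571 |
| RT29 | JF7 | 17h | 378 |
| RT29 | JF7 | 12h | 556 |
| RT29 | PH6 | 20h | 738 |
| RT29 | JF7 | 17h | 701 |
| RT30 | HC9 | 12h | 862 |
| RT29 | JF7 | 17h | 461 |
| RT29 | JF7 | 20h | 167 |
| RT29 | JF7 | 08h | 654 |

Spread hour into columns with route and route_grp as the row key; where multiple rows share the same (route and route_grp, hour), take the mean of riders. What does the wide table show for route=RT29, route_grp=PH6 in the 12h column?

Rows with route=RT29, route_grp=PH6 and hour=12h: riders values are 543, 526, 818, 319, 912, 119.
(543 + 526 + 818 + 319 + 912 + 119) / 6 = 539.50.

539.50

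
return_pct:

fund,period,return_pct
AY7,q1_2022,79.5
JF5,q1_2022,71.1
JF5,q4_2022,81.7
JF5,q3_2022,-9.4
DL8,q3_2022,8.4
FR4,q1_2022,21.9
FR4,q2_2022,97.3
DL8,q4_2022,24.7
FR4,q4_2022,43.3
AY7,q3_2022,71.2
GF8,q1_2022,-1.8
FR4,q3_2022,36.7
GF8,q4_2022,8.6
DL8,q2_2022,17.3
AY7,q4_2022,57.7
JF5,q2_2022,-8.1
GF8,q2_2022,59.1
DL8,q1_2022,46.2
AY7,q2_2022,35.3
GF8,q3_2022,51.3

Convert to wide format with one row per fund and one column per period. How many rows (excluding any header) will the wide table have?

5

5 distinct fund values → 5 rows.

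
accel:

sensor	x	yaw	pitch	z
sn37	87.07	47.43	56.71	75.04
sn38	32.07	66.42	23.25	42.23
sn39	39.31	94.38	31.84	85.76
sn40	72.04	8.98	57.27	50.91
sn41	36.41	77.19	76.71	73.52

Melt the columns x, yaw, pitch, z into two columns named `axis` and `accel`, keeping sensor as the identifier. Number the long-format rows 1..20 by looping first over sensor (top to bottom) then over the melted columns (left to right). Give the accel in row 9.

20 rows total (5 × 4). Row 9: index ⌊(9-1)/4⌋ = 2 into sensor → sn39; (9-1) mod 4 = 0 into the melted columns → x.
So row 9 is (sn39, x, 39.31); accel = 39.31.

39.31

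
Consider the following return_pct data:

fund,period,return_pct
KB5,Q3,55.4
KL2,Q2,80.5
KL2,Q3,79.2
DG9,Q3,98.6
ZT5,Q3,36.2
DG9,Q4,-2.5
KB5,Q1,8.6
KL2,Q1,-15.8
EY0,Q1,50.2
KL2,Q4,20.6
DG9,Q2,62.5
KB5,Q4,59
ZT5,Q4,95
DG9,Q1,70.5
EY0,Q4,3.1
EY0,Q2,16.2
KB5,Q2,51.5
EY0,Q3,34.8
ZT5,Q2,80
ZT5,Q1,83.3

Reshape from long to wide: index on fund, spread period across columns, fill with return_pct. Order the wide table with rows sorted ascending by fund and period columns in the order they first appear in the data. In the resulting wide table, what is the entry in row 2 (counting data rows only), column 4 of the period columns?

With rows sorted ascending by fund, row 2 is fund=EY0. period columns in first-appearance order: Q3, Q2, Q4, Q1; column 4 is Q1.
Long rows with fund=EY0, period=Q1: return_pct = 50.2.

50.2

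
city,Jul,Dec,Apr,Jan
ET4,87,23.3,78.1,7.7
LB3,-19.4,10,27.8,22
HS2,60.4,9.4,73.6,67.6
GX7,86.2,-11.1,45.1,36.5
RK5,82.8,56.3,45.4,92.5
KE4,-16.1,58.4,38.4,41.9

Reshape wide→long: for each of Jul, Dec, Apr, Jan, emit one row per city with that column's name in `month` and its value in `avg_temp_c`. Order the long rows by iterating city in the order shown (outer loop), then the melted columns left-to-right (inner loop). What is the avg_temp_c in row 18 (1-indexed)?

56.3

24 rows total (6 × 4). Row 18: index ⌊(18-1)/4⌋ = 4 into city → RK5; (18-1) mod 4 = 1 into the melted columns → Dec.
So row 18 is (RK5, Dec, 56.3); avg_temp_c = 56.3.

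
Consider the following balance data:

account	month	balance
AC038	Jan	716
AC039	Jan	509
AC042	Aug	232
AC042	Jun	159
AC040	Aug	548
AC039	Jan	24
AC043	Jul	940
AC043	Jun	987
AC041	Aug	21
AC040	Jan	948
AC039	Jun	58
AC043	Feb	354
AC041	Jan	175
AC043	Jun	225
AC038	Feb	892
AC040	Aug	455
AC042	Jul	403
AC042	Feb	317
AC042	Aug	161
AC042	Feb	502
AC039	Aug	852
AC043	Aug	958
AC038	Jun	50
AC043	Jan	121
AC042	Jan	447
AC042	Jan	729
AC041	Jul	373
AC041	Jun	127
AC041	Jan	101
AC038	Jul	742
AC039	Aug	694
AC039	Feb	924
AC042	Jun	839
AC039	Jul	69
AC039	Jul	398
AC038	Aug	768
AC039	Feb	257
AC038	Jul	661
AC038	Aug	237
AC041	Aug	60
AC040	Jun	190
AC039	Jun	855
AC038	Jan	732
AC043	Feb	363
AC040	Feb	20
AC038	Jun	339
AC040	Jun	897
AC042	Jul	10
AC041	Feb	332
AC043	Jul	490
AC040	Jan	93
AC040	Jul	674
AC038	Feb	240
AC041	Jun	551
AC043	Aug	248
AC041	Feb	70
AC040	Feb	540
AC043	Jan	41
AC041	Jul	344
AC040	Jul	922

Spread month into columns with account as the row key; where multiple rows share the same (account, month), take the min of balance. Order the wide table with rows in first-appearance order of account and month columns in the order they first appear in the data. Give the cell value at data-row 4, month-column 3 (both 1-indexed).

190

With rows in first-appearance order of account, row 4 is account=AC040. month columns in first-appearance order: Jan, Aug, Jun, Jul, Feb; column 3 is Jun.
Long rows with account=AC040, month=Jun: min(190, 897) = 190.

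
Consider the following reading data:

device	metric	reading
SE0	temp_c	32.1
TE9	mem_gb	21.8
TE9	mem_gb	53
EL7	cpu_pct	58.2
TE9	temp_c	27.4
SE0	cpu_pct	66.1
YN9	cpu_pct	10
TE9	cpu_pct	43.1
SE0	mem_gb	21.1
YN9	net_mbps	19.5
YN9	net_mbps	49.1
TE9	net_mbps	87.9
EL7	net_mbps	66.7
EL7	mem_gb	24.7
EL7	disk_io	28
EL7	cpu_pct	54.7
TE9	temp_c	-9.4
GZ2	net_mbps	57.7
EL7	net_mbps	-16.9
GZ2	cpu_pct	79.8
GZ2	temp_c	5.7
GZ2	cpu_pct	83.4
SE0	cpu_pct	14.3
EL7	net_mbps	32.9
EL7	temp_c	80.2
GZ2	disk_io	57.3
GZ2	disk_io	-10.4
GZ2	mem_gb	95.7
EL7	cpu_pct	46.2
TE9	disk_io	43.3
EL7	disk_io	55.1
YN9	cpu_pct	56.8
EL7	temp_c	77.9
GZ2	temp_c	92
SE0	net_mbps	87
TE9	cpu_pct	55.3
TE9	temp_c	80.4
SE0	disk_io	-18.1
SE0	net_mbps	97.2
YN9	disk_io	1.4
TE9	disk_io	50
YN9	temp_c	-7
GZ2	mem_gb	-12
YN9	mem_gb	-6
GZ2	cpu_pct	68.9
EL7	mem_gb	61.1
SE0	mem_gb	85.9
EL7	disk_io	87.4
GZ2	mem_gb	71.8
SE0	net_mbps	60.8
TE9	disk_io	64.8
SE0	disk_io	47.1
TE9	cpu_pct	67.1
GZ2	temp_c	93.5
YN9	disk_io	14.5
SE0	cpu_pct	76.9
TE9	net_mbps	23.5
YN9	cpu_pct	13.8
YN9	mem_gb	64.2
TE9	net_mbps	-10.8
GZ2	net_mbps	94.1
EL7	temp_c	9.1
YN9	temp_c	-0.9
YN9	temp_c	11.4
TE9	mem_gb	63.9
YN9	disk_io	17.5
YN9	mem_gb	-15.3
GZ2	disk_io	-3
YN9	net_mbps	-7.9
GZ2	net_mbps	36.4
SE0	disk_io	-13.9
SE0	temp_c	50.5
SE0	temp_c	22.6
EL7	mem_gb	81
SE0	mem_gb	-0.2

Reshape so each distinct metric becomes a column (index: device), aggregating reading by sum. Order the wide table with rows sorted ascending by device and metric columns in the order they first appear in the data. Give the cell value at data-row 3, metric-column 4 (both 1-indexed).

245

With rows sorted ascending by device, row 3 is device=SE0. metric columns in first-appearance order: temp_c, mem_gb, cpu_pct, net_mbps, disk_io; column 4 is net_mbps.
Long rows with device=SE0, metric=net_mbps: 87 + 97.2 + 60.8 = 245.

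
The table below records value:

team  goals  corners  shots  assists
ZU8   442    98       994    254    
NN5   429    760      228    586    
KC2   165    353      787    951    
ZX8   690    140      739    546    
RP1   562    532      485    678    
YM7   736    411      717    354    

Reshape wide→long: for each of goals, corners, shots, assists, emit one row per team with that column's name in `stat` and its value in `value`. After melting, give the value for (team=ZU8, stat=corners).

98

Unpivoting turns each (team, wide-column) pair into one long row.
The wide cell at row ZU8, column corners holds 98, so the long row (ZU8, corners) has value=98.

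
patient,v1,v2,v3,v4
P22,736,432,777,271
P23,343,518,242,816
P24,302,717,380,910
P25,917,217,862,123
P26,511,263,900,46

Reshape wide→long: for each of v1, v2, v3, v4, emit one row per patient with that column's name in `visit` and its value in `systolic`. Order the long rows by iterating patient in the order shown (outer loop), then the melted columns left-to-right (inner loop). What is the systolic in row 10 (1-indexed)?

20 rows total (5 × 4). Row 10: index ⌊(10-1)/4⌋ = 2 into patient → P24; (10-1) mod 4 = 1 into the melted columns → v2.
So row 10 is (P24, v2, 717); systolic = 717.

717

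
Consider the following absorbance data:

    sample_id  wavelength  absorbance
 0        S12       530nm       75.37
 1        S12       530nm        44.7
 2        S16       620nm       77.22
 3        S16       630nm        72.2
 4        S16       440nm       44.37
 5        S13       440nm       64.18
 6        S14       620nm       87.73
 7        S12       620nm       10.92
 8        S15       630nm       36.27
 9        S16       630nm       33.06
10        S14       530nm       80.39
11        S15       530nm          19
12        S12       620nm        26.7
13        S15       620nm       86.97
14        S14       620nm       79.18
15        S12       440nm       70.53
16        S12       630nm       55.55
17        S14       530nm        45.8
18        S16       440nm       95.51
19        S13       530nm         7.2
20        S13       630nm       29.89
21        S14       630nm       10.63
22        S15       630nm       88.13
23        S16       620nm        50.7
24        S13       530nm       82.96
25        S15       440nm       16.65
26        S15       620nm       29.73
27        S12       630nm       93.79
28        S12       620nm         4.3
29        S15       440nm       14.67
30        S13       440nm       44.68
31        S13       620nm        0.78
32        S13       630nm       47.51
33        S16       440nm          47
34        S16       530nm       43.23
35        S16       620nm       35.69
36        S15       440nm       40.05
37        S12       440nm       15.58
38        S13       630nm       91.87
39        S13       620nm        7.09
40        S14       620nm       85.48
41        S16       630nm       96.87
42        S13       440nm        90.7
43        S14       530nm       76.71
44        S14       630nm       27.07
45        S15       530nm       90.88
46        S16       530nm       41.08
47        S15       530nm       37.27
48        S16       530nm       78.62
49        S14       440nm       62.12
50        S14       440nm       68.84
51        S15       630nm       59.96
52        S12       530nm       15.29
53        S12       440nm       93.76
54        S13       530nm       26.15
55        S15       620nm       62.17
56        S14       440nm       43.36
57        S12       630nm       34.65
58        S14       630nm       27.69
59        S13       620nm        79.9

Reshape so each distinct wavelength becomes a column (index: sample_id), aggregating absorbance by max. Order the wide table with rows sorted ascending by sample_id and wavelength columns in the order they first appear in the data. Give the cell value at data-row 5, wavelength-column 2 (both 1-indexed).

77.22

With rows sorted ascending by sample_id, row 5 is sample_id=S16. wavelength columns in first-appearance order: 530nm, 620nm, 630nm, 440nm; column 2 is 620nm.
Long rows with sample_id=S16, wavelength=620nm: max(77.22, 50.7, 35.69) = 77.22.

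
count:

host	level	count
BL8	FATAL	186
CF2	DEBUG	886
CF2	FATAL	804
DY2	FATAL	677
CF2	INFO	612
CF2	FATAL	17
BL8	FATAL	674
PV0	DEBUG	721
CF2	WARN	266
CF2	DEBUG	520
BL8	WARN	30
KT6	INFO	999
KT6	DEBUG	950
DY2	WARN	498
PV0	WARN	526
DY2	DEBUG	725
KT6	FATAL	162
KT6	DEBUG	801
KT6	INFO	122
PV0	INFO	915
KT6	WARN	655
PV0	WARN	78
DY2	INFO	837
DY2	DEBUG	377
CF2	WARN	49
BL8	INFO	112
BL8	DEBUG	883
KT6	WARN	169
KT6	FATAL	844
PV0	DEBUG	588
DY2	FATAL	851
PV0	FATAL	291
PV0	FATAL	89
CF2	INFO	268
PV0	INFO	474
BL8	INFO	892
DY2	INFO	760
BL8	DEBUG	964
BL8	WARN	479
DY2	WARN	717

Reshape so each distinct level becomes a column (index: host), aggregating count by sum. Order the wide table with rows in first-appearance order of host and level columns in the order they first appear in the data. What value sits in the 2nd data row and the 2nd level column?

1406

With rows in first-appearance order of host, row 2 is host=CF2. level columns in first-appearance order: FATAL, DEBUG, INFO, WARN; column 2 is DEBUG.
Long rows with host=CF2, level=DEBUG: 886 + 520 = 1406.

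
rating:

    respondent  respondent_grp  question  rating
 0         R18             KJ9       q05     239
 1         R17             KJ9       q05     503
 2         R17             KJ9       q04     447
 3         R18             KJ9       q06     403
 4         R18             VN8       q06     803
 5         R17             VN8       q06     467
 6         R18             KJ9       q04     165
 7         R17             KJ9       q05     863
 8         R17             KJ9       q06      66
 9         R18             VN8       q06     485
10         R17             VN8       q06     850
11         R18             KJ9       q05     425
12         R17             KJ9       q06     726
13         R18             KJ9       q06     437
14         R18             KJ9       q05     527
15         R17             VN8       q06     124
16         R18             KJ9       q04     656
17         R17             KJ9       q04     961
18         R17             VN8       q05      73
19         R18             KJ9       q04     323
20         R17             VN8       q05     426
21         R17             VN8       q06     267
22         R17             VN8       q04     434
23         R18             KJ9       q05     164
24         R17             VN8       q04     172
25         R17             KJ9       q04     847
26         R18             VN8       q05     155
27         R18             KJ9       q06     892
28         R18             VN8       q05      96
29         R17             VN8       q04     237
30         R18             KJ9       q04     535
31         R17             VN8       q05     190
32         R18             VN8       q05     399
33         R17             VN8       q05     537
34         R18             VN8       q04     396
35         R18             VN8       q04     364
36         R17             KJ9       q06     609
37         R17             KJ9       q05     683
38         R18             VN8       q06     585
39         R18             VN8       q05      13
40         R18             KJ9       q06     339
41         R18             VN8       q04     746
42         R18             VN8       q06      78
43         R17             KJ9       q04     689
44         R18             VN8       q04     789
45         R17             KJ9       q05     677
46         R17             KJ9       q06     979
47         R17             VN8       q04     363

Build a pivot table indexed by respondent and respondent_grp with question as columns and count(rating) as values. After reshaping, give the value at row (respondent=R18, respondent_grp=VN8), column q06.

Rows with respondent=R18, respondent_grp=VN8 and question=q06: rating values are 803, 485, 585, 78.
4 rows match — count = 4.

4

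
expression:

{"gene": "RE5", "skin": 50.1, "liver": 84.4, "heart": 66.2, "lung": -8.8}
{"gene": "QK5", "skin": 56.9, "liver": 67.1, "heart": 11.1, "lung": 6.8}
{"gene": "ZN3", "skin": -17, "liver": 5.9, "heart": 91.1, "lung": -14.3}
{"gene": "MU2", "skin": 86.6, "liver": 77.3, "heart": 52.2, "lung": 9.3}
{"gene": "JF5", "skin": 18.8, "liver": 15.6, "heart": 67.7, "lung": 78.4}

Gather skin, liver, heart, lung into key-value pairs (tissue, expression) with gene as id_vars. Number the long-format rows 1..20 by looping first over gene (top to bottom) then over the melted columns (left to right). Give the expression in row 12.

20 rows total (5 × 4). Row 12: index ⌊(12-1)/4⌋ = 2 into gene → ZN3; (12-1) mod 4 = 3 into the melted columns → lung.
So row 12 is (ZN3, lung, -14.3); expression = -14.3.

-14.3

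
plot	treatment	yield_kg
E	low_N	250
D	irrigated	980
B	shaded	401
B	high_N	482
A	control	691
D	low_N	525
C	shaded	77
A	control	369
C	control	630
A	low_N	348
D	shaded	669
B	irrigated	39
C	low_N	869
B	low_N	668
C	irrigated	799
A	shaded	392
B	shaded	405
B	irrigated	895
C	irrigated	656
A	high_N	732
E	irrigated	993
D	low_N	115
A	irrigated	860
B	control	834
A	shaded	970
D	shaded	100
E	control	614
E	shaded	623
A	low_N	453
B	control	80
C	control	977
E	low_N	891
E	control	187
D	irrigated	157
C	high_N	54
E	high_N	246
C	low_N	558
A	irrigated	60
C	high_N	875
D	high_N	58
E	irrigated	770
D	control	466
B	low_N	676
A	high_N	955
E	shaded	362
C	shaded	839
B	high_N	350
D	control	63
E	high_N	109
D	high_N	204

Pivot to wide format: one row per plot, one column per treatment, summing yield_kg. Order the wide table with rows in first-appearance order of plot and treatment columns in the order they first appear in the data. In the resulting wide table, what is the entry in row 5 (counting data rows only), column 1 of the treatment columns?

With rows in first-appearance order of plot, row 5 is plot=C. treatment columns in first-appearance order: low_N, irrigated, shaded, high_N, control; column 1 is low_N.
Long rows with plot=C, treatment=low_N: 869 + 558 = 1427.

1427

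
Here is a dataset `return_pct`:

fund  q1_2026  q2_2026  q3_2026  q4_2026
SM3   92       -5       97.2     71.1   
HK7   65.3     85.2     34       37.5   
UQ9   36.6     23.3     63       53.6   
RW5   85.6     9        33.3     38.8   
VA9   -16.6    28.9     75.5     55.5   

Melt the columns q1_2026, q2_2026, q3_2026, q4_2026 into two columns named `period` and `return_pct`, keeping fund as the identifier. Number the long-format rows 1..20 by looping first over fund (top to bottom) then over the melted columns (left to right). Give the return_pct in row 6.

85.2

20 rows total (5 × 4). Row 6: index ⌊(6-1)/4⌋ = 1 into fund → HK7; (6-1) mod 4 = 1 into the melted columns → q2_2026.
So row 6 is (HK7, q2_2026, 85.2); return_pct = 85.2.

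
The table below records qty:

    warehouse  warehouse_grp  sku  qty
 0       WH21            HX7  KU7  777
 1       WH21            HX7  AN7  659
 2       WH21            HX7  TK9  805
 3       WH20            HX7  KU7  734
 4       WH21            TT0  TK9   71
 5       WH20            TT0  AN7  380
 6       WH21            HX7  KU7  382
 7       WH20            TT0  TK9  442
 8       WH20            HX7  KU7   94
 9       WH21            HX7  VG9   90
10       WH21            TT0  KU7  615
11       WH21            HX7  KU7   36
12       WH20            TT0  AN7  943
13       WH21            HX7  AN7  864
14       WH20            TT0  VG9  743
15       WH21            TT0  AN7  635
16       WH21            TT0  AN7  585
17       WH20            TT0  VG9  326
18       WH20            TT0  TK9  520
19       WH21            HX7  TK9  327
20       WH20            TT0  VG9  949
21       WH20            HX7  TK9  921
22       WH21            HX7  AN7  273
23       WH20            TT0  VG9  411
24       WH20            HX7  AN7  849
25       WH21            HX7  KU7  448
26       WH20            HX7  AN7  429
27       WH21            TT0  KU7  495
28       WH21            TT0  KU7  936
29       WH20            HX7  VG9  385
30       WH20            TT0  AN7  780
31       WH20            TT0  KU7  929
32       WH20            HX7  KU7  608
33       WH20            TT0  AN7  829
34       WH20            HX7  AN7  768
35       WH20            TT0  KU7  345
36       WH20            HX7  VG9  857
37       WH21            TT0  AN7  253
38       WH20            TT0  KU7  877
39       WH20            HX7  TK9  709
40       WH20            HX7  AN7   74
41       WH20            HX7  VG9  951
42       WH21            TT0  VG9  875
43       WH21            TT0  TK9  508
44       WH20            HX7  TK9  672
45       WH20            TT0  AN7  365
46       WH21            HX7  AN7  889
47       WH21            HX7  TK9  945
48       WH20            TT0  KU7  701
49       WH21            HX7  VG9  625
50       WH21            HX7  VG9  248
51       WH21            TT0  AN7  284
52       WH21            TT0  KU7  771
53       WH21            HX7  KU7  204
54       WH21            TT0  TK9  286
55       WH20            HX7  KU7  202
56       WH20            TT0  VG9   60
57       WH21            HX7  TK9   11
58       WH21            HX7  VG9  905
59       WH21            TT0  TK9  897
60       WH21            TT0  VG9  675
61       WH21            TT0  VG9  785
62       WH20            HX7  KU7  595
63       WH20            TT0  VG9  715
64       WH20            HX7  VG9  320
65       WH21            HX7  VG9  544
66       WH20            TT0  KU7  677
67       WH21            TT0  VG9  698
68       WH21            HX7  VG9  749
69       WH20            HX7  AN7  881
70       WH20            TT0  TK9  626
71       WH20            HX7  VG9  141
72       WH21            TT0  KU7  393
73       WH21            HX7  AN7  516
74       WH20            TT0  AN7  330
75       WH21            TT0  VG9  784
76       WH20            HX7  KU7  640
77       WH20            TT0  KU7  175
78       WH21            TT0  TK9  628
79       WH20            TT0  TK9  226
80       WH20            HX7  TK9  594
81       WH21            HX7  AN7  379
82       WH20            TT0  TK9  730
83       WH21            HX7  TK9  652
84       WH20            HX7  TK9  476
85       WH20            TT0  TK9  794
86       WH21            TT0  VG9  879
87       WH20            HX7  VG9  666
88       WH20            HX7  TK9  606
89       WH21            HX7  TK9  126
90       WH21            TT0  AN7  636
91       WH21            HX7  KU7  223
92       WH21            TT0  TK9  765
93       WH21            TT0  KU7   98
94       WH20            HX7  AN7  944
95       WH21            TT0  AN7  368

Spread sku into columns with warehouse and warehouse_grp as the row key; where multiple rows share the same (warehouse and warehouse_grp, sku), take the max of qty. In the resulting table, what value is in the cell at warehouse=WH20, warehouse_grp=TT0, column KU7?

Rows with warehouse=WH20, warehouse_grp=TT0 and sku=KU7: qty values are 929, 345, 877, 701, 677, 175.
max(929, 345, 877, 701, 677, 175) = 929.

929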